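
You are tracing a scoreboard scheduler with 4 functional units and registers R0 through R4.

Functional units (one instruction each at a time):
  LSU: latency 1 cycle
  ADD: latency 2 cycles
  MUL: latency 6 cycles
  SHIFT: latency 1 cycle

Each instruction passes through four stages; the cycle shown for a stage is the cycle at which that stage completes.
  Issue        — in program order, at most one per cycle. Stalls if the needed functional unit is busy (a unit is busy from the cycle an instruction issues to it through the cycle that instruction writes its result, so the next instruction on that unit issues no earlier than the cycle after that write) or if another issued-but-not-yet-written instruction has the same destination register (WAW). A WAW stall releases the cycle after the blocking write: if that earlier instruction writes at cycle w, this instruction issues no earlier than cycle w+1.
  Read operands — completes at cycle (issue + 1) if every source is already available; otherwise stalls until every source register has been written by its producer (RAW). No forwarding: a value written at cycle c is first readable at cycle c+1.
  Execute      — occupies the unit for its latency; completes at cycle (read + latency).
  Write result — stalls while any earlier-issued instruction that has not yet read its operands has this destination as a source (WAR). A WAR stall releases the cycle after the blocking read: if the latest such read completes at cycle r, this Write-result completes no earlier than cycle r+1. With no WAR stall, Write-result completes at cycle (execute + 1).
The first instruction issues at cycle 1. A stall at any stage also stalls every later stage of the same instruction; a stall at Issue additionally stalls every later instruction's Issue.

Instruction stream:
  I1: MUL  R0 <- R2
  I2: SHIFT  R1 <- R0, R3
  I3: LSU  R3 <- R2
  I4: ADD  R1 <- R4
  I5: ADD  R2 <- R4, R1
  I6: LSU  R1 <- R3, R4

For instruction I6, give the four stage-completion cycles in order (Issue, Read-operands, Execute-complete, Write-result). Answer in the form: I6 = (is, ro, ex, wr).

t=1  I1 dispatched to MUL
t=2  I1 operands ready · I2 dispatched to SHIFT
t=3  I3 dispatched to LSU
t=4  I3 operands ready
t=5  I3 complete
t=8  I1 complete
t=9  R0←I1
t=10  I2 operands ready
t=11  I2 complete · R3←I3
t=12  R1←I2
t=13  I4 dispatched to ADD
t=14  I4 operands ready
t=16  I4 complete
t=17  R1←I4
t=18  I5 dispatched to ADD
t=19  I5 operands ready · I6 dispatched to LSU
t=20  I6 operands ready
t=21  I5 complete · I6 complete
t=22  R2←I5 · R1←I6

I6 = (19, 20, 21, 22)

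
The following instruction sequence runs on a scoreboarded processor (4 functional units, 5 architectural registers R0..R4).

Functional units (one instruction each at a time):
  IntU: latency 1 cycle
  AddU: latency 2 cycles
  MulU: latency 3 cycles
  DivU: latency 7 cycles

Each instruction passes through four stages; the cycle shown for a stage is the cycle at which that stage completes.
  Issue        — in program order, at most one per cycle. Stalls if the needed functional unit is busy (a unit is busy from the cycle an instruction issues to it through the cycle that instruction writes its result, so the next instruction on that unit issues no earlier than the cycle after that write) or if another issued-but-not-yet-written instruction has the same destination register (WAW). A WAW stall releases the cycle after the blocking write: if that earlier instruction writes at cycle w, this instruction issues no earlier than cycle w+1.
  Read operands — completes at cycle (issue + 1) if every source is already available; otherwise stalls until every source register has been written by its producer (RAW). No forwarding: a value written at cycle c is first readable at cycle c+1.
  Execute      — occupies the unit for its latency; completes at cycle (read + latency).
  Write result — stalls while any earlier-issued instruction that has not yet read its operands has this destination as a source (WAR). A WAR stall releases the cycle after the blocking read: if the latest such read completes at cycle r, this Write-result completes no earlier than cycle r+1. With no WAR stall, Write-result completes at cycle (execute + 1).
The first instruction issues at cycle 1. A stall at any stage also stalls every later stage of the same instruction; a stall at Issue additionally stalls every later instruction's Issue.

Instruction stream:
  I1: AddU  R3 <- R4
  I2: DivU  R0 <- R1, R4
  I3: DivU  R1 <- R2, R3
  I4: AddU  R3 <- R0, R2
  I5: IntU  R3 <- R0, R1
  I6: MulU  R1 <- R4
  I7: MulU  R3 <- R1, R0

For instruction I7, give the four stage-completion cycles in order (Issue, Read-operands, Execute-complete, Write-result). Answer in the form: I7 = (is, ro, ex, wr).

1) issue 1, read 2, done 4, write 5
2) issue 2, read 3, done 10, write 11
3) issue 12, read 13, done 20, write 21  <struct: DivU busy until I2 writes@11>
4) issue 13, read 14, done 16, write 17
5) issue 18, read 22, done 23, write 24  <WAW R3: wait I4 write@17 / RAW R1: wait I3 write@21>
6) issue 22, read 23, done 26, write 27  <WAW R1: wait I3 write@21>
7) issue 28, read 29, done 32, write 33  <struct: MulU busy until I6 writes@27>

I7 = (28, 29, 32, 33)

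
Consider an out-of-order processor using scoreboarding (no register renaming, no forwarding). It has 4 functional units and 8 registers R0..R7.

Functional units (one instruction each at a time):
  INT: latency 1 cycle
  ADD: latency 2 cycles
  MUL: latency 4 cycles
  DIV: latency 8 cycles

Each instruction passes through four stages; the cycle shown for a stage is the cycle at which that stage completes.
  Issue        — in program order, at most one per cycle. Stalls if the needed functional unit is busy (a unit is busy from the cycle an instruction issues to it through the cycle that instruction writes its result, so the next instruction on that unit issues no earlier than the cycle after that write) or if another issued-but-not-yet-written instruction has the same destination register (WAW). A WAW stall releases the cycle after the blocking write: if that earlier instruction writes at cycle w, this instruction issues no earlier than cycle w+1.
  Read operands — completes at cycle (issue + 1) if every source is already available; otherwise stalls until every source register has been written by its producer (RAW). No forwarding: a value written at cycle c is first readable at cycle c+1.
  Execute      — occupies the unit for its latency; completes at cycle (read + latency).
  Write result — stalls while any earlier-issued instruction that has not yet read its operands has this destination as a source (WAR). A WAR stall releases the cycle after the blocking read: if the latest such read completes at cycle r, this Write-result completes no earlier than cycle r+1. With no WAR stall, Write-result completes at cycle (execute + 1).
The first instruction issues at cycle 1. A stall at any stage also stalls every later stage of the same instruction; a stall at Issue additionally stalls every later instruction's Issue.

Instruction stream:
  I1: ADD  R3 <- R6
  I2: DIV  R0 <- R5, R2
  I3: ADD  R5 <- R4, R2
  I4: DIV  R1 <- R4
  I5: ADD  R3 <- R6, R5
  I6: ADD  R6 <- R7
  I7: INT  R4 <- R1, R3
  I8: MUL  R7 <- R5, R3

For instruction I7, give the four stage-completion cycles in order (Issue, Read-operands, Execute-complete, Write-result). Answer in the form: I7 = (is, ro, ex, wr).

I7 = (20, 24, 25, 26)

I1  is:1  ro:2  ex:4  wr:5
I2  is:2  ro:3  ex:11  wr:12
I3  is:6  ro:7  ex:9  wr:10  — struct: ADD busy until I1 writes@5
I4  is:13  ro:14  ex:22  wr:23  — struct: DIV busy until I2 writes@12
I5  is:14  ro:15  ex:17  wr:18
I6  is:19  ro:20  ex:22  wr:23  — struct: ADD busy until I5 writes@18
I7  is:20  ro:24  ex:25  wr:26  — RAW R1: wait I4 write@23
I8  is:21  ro:22  ex:26  wr:27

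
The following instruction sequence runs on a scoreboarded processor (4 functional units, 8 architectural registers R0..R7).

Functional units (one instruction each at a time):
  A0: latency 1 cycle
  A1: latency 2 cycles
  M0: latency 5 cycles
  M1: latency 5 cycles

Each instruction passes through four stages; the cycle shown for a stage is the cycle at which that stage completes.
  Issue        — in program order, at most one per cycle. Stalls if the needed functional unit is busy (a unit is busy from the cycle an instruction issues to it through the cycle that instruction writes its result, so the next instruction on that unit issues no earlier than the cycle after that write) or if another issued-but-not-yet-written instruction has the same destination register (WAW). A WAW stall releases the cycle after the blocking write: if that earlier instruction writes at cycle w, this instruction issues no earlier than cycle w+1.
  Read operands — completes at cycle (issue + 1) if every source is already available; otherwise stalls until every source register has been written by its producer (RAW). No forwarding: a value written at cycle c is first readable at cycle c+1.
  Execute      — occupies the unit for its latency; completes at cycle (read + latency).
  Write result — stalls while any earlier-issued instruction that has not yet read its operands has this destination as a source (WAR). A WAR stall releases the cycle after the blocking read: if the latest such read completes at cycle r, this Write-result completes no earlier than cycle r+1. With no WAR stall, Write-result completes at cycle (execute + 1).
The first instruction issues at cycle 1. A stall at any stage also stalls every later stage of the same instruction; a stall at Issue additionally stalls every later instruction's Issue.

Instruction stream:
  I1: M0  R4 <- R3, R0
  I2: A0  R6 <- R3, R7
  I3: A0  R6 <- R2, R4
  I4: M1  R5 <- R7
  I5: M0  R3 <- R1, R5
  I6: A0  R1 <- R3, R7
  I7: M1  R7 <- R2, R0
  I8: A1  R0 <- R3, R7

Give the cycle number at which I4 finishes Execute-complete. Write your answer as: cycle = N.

t=1  issue I1 (M0)
t=2  I1 read-ops; issue I2 (A0)
t=3  I2 read-ops
t=4  I2 finished on A0
t=5  I2→R6
t=6  issue I3 (A0)
t=7  I1 finished on M0; issue I4 (M1)
t=8  I1→R4; I4 read-ops
t=9  I3 read-ops; issue I5 (M0)
t=10  I3 finished on A0
t=11  I3→R6
t=12  issue I6 (A0)
t=13  I4 finished on M1
t=14  I4→R5
t=15  I5 read-ops; issue I7 (M1)
t=16  I7 read-ops; issue I8 (A1)
t=20  I5 finished on M0
t=21  I5→R3; I7 finished on M1
t=22  I6 read-ops
t=23  I6 finished on A0; I7→R7
t=24  I6→R1; I8 read-ops
t=26  I8 finished on A1
t=27  I8→R0

cycle = 13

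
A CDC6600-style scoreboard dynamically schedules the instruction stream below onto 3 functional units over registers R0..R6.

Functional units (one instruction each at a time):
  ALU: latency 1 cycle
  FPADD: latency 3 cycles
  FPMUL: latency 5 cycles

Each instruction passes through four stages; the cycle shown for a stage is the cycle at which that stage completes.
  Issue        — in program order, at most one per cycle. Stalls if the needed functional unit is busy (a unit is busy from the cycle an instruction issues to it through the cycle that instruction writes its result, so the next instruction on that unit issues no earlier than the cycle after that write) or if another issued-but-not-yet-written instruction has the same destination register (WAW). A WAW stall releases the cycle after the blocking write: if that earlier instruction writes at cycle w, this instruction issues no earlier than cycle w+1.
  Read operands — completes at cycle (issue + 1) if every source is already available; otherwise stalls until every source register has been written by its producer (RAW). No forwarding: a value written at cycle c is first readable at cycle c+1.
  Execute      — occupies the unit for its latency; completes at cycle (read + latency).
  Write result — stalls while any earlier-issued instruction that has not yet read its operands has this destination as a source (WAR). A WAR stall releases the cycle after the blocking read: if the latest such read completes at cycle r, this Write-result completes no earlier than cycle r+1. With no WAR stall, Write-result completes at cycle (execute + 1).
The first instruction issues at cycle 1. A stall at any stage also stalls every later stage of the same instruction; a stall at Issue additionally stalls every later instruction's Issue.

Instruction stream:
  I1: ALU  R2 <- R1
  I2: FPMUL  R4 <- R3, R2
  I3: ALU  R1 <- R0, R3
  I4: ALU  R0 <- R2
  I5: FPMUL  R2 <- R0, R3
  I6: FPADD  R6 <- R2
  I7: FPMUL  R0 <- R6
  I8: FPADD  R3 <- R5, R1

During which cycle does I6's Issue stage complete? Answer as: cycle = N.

I1: IS=1 RO=2 EX=3 WR=4
I2: IS=2 RO=5 EX=10 WR=11  [RAW R2: wait I1 write@4]
I3: IS=5 RO=6 EX=7 WR=8  [struct: ALU busy until I1 writes@4]
I4: IS=9 RO=10 EX=11 WR=12  [struct: ALU busy until I3 writes@8]
I5: IS=12 RO=13 EX=18 WR=19  [struct: FPMUL busy until I2 writes@11]
I6: IS=13 RO=20 EX=23 WR=24  [RAW R2: wait I5 write@19]
I7: IS=20 RO=25 EX=30 WR=31  [struct: FPMUL busy until I5 writes@19; RAW R6: wait I6 write@24]
I8: IS=25 RO=26 EX=29 WR=30  [struct: FPADD busy until I6 writes@24]

cycle = 13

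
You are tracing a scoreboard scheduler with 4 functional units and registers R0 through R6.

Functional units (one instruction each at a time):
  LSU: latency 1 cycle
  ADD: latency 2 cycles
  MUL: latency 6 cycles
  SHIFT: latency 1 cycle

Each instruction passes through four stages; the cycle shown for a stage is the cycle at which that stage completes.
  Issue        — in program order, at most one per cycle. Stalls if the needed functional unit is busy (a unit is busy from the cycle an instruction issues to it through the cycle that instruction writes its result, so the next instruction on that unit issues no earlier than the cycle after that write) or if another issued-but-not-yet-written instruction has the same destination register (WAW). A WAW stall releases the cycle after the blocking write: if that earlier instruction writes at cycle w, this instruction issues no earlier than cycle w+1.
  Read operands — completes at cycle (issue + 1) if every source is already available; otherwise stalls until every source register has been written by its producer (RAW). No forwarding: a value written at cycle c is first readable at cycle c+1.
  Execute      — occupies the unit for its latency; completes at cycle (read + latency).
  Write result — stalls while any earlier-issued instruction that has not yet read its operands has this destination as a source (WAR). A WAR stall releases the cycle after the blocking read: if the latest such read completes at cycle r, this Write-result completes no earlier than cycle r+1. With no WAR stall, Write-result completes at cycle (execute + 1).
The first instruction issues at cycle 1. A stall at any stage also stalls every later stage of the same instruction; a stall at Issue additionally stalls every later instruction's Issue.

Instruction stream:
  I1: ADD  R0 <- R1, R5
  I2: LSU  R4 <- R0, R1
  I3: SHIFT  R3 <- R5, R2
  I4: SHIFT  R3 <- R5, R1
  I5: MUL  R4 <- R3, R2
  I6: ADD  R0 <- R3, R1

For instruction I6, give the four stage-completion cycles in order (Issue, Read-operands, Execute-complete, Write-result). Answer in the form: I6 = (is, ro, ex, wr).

I6 = (10, 11, 13, 14)

1) issue 1, read 2, done 4, write 5
2) issue 2, read 6, done 7, write 8  <RAW R0: wait I1 write@5>
3) issue 3, read 4, done 5, write 6
4) issue 7, read 8, done 9, write 10  <struct: SHIFT busy until I3 writes@6>
5) issue 9, read 11, done 17, write 18  <WAW R4: wait I2 write@8 / RAW R3: wait I4 write@10>
6) issue 10, read 11, done 13, write 14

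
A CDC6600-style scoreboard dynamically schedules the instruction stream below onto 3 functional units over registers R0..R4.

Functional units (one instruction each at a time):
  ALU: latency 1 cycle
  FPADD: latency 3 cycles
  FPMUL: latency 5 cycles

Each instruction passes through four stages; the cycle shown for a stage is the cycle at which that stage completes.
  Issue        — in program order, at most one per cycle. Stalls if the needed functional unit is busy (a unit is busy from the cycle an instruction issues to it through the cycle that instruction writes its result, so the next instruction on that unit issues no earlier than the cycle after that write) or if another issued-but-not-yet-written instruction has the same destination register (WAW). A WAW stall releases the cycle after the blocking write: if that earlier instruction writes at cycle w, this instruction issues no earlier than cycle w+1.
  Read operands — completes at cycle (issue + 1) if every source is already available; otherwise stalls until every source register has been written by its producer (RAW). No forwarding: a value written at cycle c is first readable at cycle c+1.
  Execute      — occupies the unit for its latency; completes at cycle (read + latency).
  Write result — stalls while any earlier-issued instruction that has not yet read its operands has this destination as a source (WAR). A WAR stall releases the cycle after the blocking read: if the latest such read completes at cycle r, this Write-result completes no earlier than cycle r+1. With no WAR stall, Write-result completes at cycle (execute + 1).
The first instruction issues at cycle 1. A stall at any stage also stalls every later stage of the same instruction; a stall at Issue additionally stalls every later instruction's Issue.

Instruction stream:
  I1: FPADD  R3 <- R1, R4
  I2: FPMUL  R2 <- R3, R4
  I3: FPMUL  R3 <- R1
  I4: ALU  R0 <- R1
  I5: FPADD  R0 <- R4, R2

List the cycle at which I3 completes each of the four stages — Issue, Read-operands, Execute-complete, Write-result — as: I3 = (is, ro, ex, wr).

I3 = (14, 15, 20, 21)

  I1 | 1 | 2 | 5 | 6
  I2 | 2 | 7 | 12 | 13   RAW R3: wait I1 write@6
  I3 | 14 | 15 | 20 | 21   struct: FPMUL busy until I2 writes@13
  I4 | 15 | 16 | 17 | 18
  I5 | 19 | 20 | 23 | 24   WAW R0: wait I4 write@18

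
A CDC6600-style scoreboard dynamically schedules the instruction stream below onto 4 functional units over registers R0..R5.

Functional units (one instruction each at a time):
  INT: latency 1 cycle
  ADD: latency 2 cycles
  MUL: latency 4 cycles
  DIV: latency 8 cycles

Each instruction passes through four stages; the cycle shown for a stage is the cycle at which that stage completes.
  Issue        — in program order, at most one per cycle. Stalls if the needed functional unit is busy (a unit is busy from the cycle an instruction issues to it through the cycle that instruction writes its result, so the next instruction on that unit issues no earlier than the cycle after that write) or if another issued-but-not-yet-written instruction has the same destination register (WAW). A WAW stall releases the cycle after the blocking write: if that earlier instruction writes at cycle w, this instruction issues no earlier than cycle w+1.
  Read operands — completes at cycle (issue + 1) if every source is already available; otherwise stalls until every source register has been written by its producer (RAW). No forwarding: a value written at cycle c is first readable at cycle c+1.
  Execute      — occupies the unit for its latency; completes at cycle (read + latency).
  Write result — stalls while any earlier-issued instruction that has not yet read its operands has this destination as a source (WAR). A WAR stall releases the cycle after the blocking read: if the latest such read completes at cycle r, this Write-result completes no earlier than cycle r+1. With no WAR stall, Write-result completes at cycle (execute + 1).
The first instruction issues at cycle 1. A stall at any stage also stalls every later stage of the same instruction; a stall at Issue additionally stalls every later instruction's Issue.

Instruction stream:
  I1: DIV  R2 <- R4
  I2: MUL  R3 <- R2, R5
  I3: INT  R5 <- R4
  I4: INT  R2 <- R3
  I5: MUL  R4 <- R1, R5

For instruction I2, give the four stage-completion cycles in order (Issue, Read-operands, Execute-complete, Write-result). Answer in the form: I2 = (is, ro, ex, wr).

I2 = (2, 12, 16, 17)

t=1  I1 dispatched to DIV
t=2  I1 operands ready, I2 dispatched to MUL
t=3  I3 dispatched to INT
t=4  I3 operands ready
t=5  I3 complete
t=10  I1 complete
t=11  R2←I1
t=12  I2 operands ready
t=13  R5←I3
t=14  I4 dispatched to INT
t=16  I2 complete
t=17  R3←I2
t=18  I4 operands ready, I5 dispatched to MUL
t=19  I4 complete, I5 operands ready
t=20  R2←I4
t=23  I5 complete
t=24  R4←I5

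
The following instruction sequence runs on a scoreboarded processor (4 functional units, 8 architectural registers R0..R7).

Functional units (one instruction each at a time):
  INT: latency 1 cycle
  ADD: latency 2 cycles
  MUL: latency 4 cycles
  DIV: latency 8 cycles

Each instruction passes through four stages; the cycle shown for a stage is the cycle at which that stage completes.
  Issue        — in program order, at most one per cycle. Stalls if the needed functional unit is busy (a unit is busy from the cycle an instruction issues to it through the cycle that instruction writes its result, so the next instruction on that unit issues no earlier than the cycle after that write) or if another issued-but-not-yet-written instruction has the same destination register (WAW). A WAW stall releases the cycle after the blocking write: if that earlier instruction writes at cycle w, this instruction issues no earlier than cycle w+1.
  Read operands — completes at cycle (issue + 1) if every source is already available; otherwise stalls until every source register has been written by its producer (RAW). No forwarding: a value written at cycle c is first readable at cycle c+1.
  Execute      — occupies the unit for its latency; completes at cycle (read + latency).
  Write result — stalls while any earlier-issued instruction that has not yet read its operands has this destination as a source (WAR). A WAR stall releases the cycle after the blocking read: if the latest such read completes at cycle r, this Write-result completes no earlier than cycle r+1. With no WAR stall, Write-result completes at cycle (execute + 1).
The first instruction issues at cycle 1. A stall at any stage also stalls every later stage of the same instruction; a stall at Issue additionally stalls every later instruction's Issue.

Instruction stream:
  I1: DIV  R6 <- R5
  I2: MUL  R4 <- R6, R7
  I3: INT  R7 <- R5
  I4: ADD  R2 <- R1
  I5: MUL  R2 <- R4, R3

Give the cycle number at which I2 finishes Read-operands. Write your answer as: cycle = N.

cycle = 12

I1 -> (1, 2, 10, 11)
I2 -> (2, 12, 16, 17)  // RAW R6: wait I1 write@11
I3 -> (3, 4, 5, 13)  // WAR R7: wait I2 read@12
I4 -> (4, 5, 7, 8)
I5 -> (18, 19, 23, 24)  // struct: MUL busy until I2 writes@17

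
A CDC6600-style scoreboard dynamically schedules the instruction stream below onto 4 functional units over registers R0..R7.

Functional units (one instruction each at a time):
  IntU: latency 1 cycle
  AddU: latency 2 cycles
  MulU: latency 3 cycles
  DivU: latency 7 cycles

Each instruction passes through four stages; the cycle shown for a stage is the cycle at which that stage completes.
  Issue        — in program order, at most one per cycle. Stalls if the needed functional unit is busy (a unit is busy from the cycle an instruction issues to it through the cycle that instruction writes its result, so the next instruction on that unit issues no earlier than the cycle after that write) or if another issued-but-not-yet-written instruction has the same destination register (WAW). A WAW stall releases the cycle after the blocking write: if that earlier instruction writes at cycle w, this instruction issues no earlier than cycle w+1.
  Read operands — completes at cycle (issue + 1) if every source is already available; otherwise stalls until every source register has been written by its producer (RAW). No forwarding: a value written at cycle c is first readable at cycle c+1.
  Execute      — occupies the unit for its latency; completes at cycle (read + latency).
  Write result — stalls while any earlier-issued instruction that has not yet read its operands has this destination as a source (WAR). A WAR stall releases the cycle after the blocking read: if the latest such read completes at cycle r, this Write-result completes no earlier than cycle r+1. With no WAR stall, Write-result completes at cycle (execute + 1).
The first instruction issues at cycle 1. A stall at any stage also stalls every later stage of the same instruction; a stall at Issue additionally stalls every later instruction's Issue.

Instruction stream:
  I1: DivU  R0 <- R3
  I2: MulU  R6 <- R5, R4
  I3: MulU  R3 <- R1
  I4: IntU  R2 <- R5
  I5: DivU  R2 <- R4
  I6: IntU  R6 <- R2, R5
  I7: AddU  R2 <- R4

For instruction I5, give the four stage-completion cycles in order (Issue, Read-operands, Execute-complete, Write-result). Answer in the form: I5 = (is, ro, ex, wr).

t=1  issue I1 (DivU)
t=2  I1 read-ops · issue I2 (MulU)
t=3  I2 read-ops
t=6  I2 finished on MulU
t=7  I2→R6
t=8  issue I3 (MulU)
t=9  I1 finished on DivU · I3 read-ops · issue I4 (IntU)
t=10  I1→R0 · I4 read-ops
t=11  I4 finished on IntU
t=12  I3 finished on MulU · I4→R2
t=13  I3→R3 · issue I5 (DivU)
t=14  I5 read-ops · issue I6 (IntU)
t=21  I5 finished on DivU
t=22  I5→R2
t=23  I6 read-ops · issue I7 (AddU)
t=24  I6 finished on IntU · I7 read-ops
t=25  I6→R6
t=26  I7 finished on AddU
t=27  I7→R2

I5 = (13, 14, 21, 22)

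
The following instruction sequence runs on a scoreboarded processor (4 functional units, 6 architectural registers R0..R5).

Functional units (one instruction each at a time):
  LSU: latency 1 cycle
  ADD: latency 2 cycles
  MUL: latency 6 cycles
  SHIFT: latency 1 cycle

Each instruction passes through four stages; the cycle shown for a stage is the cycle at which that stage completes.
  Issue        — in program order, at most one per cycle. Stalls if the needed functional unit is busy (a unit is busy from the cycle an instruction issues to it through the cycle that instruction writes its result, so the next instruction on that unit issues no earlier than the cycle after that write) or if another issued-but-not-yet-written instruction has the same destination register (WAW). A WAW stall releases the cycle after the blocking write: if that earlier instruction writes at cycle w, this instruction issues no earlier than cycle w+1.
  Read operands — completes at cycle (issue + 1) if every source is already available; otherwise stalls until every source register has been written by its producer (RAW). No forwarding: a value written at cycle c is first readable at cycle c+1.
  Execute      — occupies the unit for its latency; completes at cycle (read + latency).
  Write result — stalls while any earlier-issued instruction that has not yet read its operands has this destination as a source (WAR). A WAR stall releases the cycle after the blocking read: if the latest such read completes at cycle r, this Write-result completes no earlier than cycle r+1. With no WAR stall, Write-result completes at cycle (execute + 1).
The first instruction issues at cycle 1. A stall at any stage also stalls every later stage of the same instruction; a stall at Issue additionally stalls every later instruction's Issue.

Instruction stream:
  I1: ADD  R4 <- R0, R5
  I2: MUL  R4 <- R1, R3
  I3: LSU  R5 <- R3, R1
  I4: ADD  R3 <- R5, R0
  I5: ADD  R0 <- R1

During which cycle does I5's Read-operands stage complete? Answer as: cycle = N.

cycle = 16

[I1] 1/2/4/5
[I2] 6/7/13/14  (WAW R4: wait I1 write@5)
[I3] 7/8/9/10
[I4] 8/11/13/14  (RAW R5: wait I3 write@10)
[I5] 15/16/18/19  (struct: ADD busy until I4 writes@14)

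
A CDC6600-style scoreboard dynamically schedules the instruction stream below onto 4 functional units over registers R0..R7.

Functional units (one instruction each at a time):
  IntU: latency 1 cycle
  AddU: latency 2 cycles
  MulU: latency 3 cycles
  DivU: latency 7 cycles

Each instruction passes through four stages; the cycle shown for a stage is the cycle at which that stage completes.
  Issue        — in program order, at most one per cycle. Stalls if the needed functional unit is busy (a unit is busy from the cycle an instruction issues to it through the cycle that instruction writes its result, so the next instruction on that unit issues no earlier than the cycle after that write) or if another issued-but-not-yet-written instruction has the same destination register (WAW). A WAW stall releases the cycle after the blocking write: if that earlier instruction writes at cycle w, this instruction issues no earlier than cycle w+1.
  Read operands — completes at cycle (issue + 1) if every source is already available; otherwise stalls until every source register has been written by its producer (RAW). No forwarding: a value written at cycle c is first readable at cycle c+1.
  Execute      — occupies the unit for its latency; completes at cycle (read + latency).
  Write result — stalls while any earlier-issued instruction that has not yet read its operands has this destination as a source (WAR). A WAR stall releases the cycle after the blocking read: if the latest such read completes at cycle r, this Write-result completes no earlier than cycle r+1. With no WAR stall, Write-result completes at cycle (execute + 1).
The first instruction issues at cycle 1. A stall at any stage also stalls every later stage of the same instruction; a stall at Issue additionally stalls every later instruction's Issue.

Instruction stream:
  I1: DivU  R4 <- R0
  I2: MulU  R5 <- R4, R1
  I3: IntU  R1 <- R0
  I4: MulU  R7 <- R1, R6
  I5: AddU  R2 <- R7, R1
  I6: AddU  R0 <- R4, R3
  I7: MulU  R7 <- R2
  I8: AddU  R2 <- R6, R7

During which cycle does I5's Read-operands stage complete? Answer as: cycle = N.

cycle = 22

[1] issue I1 (DivU)
[2] I1 read-ops, issue I2 (MulU)
[3] issue I3 (IntU)
[4] I3 read-ops
[5] I3 finished on IntU
[9] I1 finished on DivU
[10] I1→R4
[11] I2 read-ops
[12] I3→R1
[14] I2 finished on MulU
[15] I2→R5
[16] issue I4 (MulU)
[17] I4 read-ops, issue I5 (AddU)
[20] I4 finished on MulU
[21] I4→R7
[22] I5 read-ops
[24] I5 finished on AddU
[25] I5→R2
[26] issue I6 (AddU)
[27] I6 read-ops, issue I7 (MulU)
[28] I7 read-ops
[29] I6 finished on AddU
[30] I6→R0
[31] I7 finished on MulU, issue I8 (AddU)
[32] I7→R7
[33] I8 read-ops
[35] I8 finished on AddU
[36] I8→R2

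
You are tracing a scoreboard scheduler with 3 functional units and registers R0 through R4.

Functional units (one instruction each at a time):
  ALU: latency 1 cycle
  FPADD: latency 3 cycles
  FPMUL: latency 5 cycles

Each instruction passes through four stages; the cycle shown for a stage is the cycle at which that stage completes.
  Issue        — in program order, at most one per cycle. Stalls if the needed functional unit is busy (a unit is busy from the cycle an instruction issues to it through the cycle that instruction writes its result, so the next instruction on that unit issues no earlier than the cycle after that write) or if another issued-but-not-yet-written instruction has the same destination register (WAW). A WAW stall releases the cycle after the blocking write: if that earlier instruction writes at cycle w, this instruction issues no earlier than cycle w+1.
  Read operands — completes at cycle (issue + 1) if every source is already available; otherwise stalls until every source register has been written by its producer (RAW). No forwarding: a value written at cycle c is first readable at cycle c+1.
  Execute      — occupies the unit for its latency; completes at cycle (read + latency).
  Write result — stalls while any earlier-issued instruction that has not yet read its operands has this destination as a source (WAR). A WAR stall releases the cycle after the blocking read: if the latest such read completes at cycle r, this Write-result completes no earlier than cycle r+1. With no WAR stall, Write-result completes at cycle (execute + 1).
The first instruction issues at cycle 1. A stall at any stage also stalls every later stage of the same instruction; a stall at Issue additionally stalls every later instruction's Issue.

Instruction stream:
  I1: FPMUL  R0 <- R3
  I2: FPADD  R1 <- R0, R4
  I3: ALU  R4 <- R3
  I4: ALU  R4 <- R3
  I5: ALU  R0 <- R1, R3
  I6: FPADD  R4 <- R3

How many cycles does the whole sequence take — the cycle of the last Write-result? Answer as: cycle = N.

t=1  issue I1 (FPMUL)
t=2  I1 read-ops | issue I2 (FPADD)
t=3  issue I3 (ALU)
t=4  I3 read-ops
t=5  I3 finished on ALU
t=7  I1 finished on FPMUL
t=8  I1→R0
t=9  I2 read-ops
t=10  I3→R4
t=11  issue I4 (ALU)
t=12  I2 finished on FPADD | I4 read-ops
t=13  I2→R1 | I4 finished on ALU
t=14  I4→R4
t=15  issue I5 (ALU)
t=16  I5 read-ops | issue I6 (FPADD)
t=17  I5 finished on ALU | I6 read-ops
t=18  I5→R0
t=20  I6 finished on FPADD
t=21  I6→R4

cycle = 21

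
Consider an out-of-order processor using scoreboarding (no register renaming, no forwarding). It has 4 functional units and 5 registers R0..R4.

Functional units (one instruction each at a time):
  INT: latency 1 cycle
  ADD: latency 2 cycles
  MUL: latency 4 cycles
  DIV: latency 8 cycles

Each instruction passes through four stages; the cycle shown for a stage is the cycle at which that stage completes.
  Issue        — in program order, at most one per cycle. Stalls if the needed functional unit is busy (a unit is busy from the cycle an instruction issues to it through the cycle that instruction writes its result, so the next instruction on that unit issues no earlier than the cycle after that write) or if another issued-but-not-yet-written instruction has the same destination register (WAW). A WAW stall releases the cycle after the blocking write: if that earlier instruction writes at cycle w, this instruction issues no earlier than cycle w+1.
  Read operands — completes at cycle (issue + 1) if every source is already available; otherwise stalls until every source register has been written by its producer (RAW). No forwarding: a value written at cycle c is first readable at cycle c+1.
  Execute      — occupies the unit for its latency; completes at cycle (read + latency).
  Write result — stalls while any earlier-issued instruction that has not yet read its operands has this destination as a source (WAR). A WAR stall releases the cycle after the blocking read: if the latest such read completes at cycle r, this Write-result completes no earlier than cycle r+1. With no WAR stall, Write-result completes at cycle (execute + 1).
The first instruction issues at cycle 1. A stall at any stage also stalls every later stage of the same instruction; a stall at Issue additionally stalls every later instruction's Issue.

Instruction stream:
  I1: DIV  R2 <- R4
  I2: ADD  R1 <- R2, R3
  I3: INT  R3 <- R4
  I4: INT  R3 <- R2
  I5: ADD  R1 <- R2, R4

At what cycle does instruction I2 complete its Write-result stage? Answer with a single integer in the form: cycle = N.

cycle 1: I1 dispatched to DIV
cycle 2: I1 operands ready · I2 dispatched to ADD
cycle 3: I3 dispatched to INT
cycle 4: I3 operands ready
cycle 5: I3 complete
cycle 10: I1 complete
cycle 11: R2←I1
cycle 12: I2 operands ready
cycle 13: R3←I3
cycle 14: I2 complete · I4 dispatched to INT
cycle 15: R1←I2 · I4 operands ready
cycle 16: I4 complete · I5 dispatched to ADD
cycle 17: R3←I4 · I5 operands ready
cycle 19: I5 complete
cycle 20: R1←I5

cycle = 15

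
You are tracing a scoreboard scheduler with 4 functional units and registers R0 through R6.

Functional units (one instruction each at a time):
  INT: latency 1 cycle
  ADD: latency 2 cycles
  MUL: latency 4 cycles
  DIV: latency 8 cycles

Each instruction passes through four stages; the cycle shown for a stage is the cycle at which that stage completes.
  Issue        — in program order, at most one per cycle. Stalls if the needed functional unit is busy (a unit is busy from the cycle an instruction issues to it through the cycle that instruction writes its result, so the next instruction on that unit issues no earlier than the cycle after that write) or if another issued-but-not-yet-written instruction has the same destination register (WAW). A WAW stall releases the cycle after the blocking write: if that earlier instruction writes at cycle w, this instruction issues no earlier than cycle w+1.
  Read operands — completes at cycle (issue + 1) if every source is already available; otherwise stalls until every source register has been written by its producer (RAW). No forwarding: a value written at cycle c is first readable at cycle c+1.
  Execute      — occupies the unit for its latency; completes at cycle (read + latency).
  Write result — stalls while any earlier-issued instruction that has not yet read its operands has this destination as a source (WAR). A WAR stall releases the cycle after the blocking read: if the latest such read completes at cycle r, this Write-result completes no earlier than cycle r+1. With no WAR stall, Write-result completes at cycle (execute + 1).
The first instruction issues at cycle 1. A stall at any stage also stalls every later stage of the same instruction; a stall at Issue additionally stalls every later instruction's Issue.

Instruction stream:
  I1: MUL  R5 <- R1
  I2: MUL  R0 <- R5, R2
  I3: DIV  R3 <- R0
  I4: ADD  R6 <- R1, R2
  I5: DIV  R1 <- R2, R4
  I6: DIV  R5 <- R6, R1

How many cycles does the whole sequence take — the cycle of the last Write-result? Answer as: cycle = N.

1) issue 1, read 2, done 6, write 7
2) issue 8, read 9, done 13, write 14  <struct: MUL busy until I1 writes@7>
3) issue 9, read 15, done 23, write 24  <RAW R0: wait I2 write@14>
4) issue 10, read 11, done 13, write 14
5) issue 25, read 26, done 34, write 35  <struct: DIV busy until I3 writes@24>
6) issue 36, read 37, done 45, write 46  <struct: DIV busy until I5 writes@35>

cycle = 46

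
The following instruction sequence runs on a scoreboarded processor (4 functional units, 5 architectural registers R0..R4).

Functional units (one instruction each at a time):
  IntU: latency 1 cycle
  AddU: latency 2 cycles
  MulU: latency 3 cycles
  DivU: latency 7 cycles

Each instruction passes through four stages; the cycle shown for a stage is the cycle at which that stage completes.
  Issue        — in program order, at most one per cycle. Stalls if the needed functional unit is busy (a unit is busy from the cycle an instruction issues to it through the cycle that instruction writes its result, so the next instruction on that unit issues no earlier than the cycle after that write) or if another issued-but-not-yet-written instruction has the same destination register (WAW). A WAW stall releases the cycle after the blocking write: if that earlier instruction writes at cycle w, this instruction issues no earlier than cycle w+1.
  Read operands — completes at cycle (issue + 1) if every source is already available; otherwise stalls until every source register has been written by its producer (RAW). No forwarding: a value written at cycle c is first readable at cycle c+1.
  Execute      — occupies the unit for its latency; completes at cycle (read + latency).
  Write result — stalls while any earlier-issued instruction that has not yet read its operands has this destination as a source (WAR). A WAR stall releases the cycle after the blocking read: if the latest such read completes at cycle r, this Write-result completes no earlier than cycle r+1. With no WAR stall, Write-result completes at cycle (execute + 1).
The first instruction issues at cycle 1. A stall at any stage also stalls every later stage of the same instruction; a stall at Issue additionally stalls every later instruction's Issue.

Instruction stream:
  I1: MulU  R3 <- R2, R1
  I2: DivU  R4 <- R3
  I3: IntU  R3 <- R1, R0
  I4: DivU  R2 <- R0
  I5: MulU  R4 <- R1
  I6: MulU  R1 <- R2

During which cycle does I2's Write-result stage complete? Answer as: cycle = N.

cycle = 15

I1  is:1  ro:2  ex:5  wr:6
I2  is:2  ro:7  ex:14  wr:15  — RAW R3: wait I1 write@6
I3  is:7  ro:8  ex:9  wr:10  — WAW R3: wait I1 write@6
I4  is:16  ro:17  ex:24  wr:25  — struct: DivU busy until I2 writes@15
I5  is:17  ro:18  ex:21  wr:22
I6  is:23  ro:26  ex:29  wr:30  — struct: MulU busy until I5 writes@22, RAW R2: wait I4 write@25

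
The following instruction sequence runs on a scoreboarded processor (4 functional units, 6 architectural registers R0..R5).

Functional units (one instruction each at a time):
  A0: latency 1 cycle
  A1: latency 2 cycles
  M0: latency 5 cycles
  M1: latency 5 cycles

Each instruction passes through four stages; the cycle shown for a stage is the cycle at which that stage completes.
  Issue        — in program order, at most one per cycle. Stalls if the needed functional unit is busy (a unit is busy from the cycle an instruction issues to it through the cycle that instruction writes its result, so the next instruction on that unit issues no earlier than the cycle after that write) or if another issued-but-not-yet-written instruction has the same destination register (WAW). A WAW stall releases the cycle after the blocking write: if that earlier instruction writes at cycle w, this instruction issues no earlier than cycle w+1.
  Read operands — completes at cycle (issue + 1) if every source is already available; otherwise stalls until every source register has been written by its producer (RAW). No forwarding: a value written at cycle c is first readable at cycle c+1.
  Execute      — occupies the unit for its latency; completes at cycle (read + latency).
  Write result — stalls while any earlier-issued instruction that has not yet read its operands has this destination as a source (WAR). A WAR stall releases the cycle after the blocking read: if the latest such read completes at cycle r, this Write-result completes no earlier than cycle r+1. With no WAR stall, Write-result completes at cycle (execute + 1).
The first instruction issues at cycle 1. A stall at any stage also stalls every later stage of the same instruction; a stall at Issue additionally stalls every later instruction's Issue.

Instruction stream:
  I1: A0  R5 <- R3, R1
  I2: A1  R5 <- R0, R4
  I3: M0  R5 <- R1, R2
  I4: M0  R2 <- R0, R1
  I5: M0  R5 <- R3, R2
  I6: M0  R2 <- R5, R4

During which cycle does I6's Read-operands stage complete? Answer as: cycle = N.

[I1] 1/2/3/4
[I2] 5/6/8/9  (WAW R5: wait I1 write@4)
[I3] 10/11/16/17  (WAW R5: wait I2 write@9)
[I4] 18/19/24/25  (struct: M0 busy until I3 writes@17)
[I5] 26/27/32/33  (struct: M0 busy until I4 writes@25)
[I6] 34/35/40/41  (struct: M0 busy until I5 writes@33)

cycle = 35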